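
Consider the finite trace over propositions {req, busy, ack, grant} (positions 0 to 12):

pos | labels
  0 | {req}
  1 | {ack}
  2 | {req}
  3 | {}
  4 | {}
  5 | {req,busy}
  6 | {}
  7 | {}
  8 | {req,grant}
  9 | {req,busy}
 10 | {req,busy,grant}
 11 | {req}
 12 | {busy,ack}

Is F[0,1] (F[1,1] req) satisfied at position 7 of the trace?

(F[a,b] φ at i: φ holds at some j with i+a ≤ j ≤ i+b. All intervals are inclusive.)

Yes

Check F[1,1] req at each j in [7,8]:
  j=7: holds (witness at 8)
  j=8: holds (witness at 9)
Found at j=7 → formula holds.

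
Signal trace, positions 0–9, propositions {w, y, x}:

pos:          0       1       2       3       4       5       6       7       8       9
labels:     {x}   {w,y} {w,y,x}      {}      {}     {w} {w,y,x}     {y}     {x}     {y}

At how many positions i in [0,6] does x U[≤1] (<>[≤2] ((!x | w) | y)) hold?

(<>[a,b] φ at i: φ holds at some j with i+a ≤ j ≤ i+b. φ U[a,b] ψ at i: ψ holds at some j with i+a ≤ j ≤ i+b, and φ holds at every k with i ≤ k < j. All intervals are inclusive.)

Evaluate at each i in [0,6]:
  i=0: ✓ (rhs at j=0)
  i=1: ✓ (rhs at j=1)
  i=2: ✓ (rhs at j=2)
  i=3: ✓ (rhs at j=3)
  i=4: ✓ (rhs at j=4)
  i=5: ✓ (rhs at j=5)
  i=6: ✓ (rhs at j=6)
Positions where it holds: {0, 1, 2, 3, 4, 5, 6} → 7.

7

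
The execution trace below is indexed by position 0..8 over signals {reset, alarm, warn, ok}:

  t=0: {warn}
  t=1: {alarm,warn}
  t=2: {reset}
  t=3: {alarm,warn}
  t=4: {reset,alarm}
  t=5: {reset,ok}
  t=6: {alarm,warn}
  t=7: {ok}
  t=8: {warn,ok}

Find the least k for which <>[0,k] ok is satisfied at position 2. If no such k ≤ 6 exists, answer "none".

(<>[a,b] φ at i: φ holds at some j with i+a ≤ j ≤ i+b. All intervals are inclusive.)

3

Scan j = 2,3,… for ok:
  j=2: fails
  j=3: fails
  j=4: fails
  j=5: holds
First hit at j=5, so smallest k = 5-2 = 3.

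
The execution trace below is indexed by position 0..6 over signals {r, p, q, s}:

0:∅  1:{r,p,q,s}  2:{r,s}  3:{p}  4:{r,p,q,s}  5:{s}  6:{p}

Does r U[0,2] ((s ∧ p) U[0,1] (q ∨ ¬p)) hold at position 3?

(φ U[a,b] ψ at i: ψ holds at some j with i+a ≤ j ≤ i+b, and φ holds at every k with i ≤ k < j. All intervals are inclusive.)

No

Need some j in [3,5] with ((s ∧ p) U[0,1] (q ∨ ¬p)), and r at every k in [3,j-1].
  j=3: ((s ∧ p) U[0,1] (q ∨ ¬p)) — fails.
  j=4: ((s ∧ p) U[0,1] (q ∨ ¬p)) holds, but r fails at k=3 → not this j.
  j=5: ((s ∧ p) U[0,1] (q ∨ ¬p)) holds, but r fails at k=3 → not this j.
No j in the window works → until fails.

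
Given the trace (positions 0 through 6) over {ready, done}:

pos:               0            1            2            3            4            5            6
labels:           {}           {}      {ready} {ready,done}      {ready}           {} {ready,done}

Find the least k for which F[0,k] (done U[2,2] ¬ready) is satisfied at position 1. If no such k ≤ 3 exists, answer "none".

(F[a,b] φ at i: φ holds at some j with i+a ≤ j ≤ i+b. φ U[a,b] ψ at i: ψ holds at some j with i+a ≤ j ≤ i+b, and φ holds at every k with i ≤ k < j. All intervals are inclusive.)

none

Scan j = 1,2,… for (done U[2,2] ¬ready):
  j=1: fails
  j=2: fails
  j=3: fails
  j=4: fails
No j in [1,4] satisfies it → none.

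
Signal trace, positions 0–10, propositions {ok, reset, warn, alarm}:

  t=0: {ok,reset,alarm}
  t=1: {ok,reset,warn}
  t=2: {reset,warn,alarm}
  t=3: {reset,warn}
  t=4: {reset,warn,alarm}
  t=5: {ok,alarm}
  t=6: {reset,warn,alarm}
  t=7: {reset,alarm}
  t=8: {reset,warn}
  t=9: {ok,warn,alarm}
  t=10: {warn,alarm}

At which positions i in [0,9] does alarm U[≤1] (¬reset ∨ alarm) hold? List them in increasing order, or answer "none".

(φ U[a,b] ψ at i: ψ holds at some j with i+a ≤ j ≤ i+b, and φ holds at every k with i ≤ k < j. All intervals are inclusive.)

Evaluate at each i in [0,9]:
  i=0: ✓ (rhs at j=0)
  i=1: ✗ (lhs fails at k=1 before rhs at j=2)
  i=2: ✓ (rhs at j=2)
  i=3: ✗ (lhs fails at k=3 before rhs at j=4)
  i=4: ✓ (rhs at j=4)
  i=5: ✓ (rhs at j=5)
  i=6: ✓ (rhs at j=6)
  i=7: ✓ (rhs at j=7)
  i=8: ✗ (lhs fails at k=8 before rhs at j=9)
  i=9: ✓ (rhs at j=9)

0, 2, 4, 5, 6, 7, 9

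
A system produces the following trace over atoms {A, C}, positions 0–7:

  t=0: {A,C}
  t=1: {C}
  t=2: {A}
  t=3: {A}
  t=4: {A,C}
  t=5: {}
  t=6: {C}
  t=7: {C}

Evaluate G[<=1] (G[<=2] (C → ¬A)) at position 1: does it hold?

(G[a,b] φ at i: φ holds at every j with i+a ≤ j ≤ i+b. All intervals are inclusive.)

Check G[<=2] (C → ¬A) at every j in [1,2]:
  j=1: holds on [1,3]
  j=2: fails at 4
Fails at j=2 → formula fails.

False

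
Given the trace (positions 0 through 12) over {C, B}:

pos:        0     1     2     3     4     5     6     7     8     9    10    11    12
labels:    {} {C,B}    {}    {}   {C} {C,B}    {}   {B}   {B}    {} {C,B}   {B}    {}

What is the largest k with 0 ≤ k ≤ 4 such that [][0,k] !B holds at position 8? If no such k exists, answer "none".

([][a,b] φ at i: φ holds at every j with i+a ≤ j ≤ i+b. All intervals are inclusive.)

none

!B must hold from j=8 onward; find where it first fails.
  j=8: fails → no k works.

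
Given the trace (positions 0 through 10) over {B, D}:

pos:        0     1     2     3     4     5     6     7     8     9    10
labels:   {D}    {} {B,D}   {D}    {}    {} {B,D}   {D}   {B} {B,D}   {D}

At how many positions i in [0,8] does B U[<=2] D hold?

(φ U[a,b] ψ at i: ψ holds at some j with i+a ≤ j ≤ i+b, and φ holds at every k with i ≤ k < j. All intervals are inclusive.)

6

Evaluate at each i in [0,8]:
  i=0: ✓ (rhs at j=0)
  i=1: ✗ (lhs fails at k=1 before rhs at j=2)
  i=2: ✓ (rhs at j=2)
  i=3: ✓ (rhs at j=3)
  i=4: ✗ (lhs fails at k=4 before rhs at j=6)
  i=5: ✗ (lhs fails at k=5 before rhs at j=6)
  i=6: ✓ (rhs at j=6)
  i=7: ✓ (rhs at j=7)
  i=8: ✓ (rhs at j=9; lhs holds on [8,8])
Positions where it holds: {0, 2, 3, 6, 7, 8} → 6.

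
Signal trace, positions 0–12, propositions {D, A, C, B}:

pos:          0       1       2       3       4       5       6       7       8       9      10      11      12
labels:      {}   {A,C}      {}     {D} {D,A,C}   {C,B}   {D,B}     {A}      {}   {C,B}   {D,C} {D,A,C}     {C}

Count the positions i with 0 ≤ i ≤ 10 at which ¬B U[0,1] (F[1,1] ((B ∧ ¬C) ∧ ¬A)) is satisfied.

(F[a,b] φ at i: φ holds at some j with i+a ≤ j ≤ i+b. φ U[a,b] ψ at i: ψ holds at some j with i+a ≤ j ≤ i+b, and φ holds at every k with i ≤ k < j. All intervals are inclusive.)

2

Evaluate at each i in [0,10]:
  i=0: ✗ (no rhs in [0,1])
  i=1: ✗ (no rhs in [1,2])
  i=2: ✗ (no rhs in [2,3])
  i=3: ✗ (no rhs in [3,4])
  i=4: ✓ (rhs at j=5; lhs holds on [4,4])
  i=5: ✓ (rhs at j=5)
  i=6: ✗ (no rhs in [6,7])
  i=7: ✗ (no rhs in [7,8])
  i=8: ✗ (no rhs in [8,9])
  i=9: ✗ (no rhs in [9,10])
  i=10: ✗ (no rhs in [10,11])
Positions where it holds: {4, 5} → 2.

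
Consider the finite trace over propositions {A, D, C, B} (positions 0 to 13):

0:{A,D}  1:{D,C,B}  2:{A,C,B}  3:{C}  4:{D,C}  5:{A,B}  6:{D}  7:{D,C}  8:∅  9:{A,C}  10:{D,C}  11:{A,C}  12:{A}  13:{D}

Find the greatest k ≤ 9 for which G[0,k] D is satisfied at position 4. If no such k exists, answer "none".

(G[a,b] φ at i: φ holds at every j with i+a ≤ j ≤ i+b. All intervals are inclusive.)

D must hold from j=4 onward; find where it first fails.
  j=4: holds
  j=5: fails
Holds on [4,4], so largest k = 0.

0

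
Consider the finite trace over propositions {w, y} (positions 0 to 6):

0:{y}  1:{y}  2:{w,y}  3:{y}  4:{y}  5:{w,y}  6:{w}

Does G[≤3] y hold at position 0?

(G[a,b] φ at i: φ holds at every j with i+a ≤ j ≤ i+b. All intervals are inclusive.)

True

Check y at every j in [0,3]:
  j=0: true
  j=1: true
  j=2: true
  j=3: true
All positions satisfy it → formula holds.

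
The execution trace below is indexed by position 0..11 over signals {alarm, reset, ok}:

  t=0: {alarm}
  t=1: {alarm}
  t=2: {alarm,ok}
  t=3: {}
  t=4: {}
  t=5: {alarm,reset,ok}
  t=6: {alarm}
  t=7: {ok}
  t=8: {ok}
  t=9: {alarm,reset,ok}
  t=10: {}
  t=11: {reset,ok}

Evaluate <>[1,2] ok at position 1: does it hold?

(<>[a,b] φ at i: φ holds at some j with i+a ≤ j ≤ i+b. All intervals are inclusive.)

Yes

Check ok at each j in [2,3]:
  j=2: true
  j=3: false
Found at j=2 → formula holds.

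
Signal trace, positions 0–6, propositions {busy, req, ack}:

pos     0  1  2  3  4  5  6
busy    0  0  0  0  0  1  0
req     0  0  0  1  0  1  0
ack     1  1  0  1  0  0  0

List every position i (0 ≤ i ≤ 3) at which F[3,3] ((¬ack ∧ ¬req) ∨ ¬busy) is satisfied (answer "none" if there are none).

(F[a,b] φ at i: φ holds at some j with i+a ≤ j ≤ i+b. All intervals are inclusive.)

Evaluate at each i in [0,3]:
  i=0: ✓ (witness j=3)
  i=1: ✓ (witness j=4)
  i=2: ✗ (none in [5,5])
  i=3: ✓ (witness j=6)

0, 1, 3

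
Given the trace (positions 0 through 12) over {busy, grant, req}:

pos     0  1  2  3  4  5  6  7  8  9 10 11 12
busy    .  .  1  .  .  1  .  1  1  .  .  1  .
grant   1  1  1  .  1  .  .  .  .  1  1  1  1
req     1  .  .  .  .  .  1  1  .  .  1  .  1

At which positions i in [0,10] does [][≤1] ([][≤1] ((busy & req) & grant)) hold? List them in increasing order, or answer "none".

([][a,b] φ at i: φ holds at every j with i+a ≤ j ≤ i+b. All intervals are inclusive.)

none

Evaluate at each i in [0,10]:
  i=0: ✗ (fails at j=0)
  i=1: ✗ (fails at j=1)
  i=2: ✗ (fails at j=2)
  i=3: ✗ (fails at j=3)
  i=4: ✗ (fails at j=4)
  i=5: ✗ (fails at j=5)
  i=6: ✗ (fails at j=6)
  i=7: ✗ (fails at j=7)
  i=8: ✗ (fails at j=8)
  i=9: ✗ (fails at j=9)
  i=10: ✗ (fails at j=10)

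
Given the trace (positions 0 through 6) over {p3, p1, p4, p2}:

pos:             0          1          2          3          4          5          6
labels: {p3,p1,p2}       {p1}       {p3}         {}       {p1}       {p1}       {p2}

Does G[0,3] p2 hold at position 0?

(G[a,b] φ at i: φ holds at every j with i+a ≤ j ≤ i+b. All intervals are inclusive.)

No

Check p2 at every j in [0,3]:
  j=0: true
  j=1: false
  j=2: false
  j=3: false
Fails at j=1 → formula fails.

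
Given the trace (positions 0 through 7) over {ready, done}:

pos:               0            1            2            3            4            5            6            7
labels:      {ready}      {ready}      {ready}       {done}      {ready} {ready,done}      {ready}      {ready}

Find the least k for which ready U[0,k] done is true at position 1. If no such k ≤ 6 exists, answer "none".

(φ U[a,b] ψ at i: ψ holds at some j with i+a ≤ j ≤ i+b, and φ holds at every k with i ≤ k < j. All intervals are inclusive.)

Need earliest j ≥ 1 with done, and ready at every k in [1,j-1].
  j=1: rhs fails.
  j=2: rhs fails.
  j=3: rhs holds; lhs holds on [1,2]. k = 2.

2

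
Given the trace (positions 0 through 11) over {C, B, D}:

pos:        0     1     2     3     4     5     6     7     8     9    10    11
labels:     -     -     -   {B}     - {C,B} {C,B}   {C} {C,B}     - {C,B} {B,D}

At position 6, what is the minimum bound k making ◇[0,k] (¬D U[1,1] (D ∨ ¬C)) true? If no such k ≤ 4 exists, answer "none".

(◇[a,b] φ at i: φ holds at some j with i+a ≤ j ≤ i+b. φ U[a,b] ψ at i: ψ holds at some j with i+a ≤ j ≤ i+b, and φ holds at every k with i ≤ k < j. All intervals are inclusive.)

2

Scan j = 6,7,… for (¬D U[1,1] (D ∨ ¬C)):
  j=6: fails
  j=7: fails
  j=8: holds
First hit at j=8, so smallest k = 8-6 = 2.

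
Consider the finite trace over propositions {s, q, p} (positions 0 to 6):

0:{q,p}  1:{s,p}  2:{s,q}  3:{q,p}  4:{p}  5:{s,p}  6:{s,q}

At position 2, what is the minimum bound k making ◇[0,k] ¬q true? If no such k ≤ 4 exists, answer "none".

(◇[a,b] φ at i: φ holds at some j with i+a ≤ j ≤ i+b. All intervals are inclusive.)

2

Scan j = 2,3,… for ¬q:
  j=2: fails
  j=3: fails
  j=4: holds
First hit at j=4, so smallest k = 4-2 = 2.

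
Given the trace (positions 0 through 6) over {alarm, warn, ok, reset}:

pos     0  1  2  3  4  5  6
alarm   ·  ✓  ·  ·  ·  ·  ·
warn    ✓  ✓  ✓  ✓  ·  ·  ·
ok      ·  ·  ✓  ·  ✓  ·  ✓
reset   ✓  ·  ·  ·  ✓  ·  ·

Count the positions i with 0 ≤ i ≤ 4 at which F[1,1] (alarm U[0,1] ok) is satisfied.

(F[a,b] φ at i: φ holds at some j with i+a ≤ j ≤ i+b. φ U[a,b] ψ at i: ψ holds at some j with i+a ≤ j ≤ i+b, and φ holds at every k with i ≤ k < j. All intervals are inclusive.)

Evaluate at each i in [0,4]:
  i=0: ✓ (witness j=1)
  i=1: ✓ (witness j=2)
  i=2: ✗ (none in [3,3])
  i=3: ✓ (witness j=4)
  i=4: ✗ (none in [5,5])
Positions where it holds: {0, 1, 3} → 3.

3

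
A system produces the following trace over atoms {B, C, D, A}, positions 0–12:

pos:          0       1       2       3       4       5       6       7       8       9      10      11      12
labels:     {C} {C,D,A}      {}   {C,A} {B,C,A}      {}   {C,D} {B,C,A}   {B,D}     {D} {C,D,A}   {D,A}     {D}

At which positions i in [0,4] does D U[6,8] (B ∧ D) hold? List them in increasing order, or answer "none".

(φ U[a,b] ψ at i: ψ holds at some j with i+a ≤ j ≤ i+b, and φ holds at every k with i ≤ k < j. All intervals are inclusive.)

Evaluate at each i in [0,4]:
  i=0: ✗ (lhs fails at k=0 before rhs at j=8)
  i=1: ✗ (lhs fails at k=2 before rhs at j=8)
  i=2: ✗ (lhs fails at k=2 before rhs at j=8)
  i=3: ✗ (no rhs in [9,11])
  i=4: ✗ (no rhs in [10,12])

none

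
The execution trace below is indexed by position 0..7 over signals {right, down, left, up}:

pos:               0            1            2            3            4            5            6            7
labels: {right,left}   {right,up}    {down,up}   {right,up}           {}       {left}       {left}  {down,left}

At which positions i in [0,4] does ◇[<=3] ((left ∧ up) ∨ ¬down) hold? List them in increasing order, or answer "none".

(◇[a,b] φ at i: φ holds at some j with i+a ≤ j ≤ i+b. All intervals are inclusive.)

0, 1, 2, 3, 4

Evaluate at each i in [0,4]:
  i=0: ✓ (witness j=0)
  i=1: ✓ (witness j=1)
  i=2: ✓ (witness j=3)
  i=3: ✓ (witness j=3)
  i=4: ✓ (witness j=4)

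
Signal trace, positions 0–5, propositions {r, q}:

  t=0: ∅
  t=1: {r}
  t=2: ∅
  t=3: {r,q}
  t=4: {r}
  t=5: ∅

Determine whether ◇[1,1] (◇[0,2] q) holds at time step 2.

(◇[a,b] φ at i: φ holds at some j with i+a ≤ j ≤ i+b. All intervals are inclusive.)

True

Check ◇[0,2] q at each j in [3,3]:
  j=3: holds (witness at 3)
Found at j=3 → formula holds.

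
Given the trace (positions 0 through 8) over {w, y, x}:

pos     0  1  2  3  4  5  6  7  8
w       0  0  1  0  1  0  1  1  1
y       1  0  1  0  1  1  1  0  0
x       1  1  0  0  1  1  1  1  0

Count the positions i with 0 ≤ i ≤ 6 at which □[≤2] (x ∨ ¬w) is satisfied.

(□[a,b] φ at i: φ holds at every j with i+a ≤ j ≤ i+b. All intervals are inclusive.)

3

Evaluate at each i in [0,6]:
  i=0: ✗ (fails at j=2)
  i=1: ✗ (fails at j=2)
  i=2: ✗ (fails at j=2)
  i=3: ✓ (all of [3,5])
  i=4: ✓ (all of [4,6])
  i=5: ✓ (all of [5,7])
  i=6: ✗ (fails at j=8)
Positions where it holds: {3, 4, 5} → 3.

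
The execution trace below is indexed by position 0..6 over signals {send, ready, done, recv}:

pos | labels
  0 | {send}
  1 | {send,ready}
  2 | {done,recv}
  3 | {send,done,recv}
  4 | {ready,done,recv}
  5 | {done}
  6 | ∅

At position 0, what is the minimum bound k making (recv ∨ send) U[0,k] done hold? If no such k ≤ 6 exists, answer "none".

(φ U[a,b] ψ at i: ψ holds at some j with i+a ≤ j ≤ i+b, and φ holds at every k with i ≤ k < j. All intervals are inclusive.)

2

Need earliest j ≥ 0 with done, and (recv ∨ send) at every k in [0,j-1].
  j=0: rhs fails.
  j=1: rhs fails.
  j=2: rhs holds; lhs holds on [0,1]. k = 2.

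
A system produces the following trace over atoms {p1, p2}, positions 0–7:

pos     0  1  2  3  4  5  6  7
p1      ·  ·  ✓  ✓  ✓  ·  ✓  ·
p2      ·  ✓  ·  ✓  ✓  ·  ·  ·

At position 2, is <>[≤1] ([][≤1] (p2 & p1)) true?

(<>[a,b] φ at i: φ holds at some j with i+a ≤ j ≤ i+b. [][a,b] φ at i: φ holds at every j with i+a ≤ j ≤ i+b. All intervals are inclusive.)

Check [][≤1] (p2 & p1) at each j in [2,3]:
  j=2: fails at 2
  j=3: holds on [3,4]
Found at j=3 → formula holds.

True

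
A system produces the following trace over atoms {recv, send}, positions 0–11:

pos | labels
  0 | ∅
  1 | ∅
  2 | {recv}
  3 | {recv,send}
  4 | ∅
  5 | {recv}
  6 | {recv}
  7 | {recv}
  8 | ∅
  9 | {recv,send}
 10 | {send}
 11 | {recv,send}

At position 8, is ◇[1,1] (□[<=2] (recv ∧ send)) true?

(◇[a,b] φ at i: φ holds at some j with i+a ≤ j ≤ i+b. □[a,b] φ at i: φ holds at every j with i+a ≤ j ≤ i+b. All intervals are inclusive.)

False

Check □[<=2] (recv ∧ send) at each j in [9,9]:
  j=9: fails at 10
No position in the window satisfies it → formula fails.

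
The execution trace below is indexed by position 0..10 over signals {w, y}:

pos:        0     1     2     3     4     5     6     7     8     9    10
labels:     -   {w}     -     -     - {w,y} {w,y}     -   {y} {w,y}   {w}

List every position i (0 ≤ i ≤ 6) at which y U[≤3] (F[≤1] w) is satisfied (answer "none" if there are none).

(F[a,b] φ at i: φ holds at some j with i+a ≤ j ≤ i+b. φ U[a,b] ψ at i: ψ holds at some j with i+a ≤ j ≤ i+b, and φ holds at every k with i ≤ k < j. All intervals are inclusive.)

0, 1, 4, 5, 6

Evaluate at each i in [0,6]:
  i=0: ✓ (rhs at j=0)
  i=1: ✓ (rhs at j=1)
  i=2: ✗ (lhs fails at k=2 before rhs at j=4)
  i=3: ✗ (lhs fails at k=3 before rhs at j=4)
  i=4: ✓ (rhs at j=4)
  i=5: ✓ (rhs at j=5)
  i=6: ✓ (rhs at j=6)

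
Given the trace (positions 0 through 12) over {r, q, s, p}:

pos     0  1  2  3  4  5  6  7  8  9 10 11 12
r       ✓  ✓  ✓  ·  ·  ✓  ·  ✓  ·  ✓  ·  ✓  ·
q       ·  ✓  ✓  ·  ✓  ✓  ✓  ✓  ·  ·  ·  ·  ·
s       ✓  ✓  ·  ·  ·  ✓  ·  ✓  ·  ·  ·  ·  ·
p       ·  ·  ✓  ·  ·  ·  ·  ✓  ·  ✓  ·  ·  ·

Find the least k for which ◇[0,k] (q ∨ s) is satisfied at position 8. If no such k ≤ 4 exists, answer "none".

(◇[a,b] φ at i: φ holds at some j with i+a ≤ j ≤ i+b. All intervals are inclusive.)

none

Scan j = 8,9,… for (q ∨ s):
  j=8: fails
  j=9: fails
  j=10: fails
  j=11: fails
  j=12: fails
No j in [8,12] satisfies it → none.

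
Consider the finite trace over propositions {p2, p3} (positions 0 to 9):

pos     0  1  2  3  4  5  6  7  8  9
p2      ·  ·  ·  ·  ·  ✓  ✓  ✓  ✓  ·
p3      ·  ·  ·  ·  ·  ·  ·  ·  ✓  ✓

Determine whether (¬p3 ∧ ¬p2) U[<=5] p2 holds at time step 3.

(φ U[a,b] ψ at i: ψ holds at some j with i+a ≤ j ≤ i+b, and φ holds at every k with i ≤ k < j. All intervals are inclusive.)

Need some j in [3,8] with p2, and (¬p3 ∧ ¬p2) at every k in [3,j-1].
  j=3: p2 false.
  j=4: p2 false.
  j=5: p2 holds; (¬p3 ∧ ¬p2) holds at every k in [3,4] → satisfied.

Holds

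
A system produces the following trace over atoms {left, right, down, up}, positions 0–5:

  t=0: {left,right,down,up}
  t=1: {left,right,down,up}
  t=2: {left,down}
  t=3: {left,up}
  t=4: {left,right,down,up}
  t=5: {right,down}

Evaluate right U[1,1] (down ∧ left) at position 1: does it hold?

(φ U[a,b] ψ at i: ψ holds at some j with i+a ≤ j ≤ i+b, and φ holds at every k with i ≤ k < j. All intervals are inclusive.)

True

Need some j in [2,2] with (down ∧ left), and right at every k in [1,j-1].
  j=2: (down ∧ left) holds; right holds at every k in [1,1] → satisfied.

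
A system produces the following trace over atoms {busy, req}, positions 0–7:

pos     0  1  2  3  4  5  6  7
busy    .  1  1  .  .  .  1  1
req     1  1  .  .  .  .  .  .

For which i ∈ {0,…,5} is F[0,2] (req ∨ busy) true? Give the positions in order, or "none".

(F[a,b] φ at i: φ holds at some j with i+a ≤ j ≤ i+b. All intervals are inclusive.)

Evaluate at each i in [0,5]:
  i=0: ✓ (witness j=0)
  i=1: ✓ (witness j=1)
  i=2: ✓ (witness j=2)
  i=3: ✗ (none in [3,5])
  i=4: ✓ (witness j=6)
  i=5: ✓ (witness j=6)

0, 1, 2, 4, 5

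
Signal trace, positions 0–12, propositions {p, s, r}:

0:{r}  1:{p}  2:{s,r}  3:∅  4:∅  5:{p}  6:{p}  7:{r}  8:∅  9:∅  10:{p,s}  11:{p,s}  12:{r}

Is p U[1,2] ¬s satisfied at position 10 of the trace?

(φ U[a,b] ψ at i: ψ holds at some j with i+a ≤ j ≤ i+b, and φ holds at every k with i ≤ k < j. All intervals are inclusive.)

True

Need some j in [11,12] with ¬s, and p at every k in [10,j-1].
  j=11: ¬s false.
  j=12: ¬s holds; p holds at every k in [10,11] → satisfied.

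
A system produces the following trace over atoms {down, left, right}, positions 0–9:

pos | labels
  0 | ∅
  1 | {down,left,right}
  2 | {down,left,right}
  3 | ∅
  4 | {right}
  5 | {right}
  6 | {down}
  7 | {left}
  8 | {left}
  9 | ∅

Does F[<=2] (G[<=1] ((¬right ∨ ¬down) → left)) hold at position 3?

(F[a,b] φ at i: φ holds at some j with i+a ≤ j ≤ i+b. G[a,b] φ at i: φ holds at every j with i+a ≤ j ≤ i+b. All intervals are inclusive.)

No

Check G[<=1] ((¬right ∨ ¬down) → left) at each j in [3,5]:
  j=3: fails at 3
  j=4: fails at 4
  j=5: fails at 5
No position in the window satisfies it → formula fails.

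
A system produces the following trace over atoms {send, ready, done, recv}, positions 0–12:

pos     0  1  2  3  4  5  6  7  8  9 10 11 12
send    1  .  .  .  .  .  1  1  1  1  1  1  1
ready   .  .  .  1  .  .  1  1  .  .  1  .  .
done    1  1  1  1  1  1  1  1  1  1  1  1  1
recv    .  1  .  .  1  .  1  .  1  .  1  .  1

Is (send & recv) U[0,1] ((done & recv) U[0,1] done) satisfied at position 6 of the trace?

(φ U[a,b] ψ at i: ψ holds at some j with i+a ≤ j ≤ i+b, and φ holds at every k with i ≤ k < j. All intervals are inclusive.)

Holds

Need some j in [6,7] with ((done & recv) U[0,1] done), and (send & recv) at every k in [6,j-1].
  j=6: ((done & recv) U[0,1] done) holds; no prefix to check → satisfied.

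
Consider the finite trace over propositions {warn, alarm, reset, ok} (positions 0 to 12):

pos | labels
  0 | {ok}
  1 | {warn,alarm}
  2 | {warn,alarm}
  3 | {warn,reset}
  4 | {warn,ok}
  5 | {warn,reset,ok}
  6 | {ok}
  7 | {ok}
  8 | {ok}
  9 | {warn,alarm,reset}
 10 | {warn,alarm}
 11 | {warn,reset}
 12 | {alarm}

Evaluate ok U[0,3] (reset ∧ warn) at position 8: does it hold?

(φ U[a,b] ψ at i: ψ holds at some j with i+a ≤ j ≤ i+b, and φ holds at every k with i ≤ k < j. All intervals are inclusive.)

Yes

Need some j in [8,11] with (reset ∧ warn), and ok at every k in [8,j-1].
  j=8: (reset ∧ warn) false.
  j=9: (reset ∧ warn) holds; ok holds at every k in [8,8] → satisfied.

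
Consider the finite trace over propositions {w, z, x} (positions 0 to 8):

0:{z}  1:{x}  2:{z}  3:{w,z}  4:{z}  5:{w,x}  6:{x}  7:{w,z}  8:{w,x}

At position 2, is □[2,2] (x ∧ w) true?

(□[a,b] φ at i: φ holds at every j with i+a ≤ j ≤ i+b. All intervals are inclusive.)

Does not hold

Check (x ∧ w) at every j in [4,4]:
  j=4: false
Fails at j=4 → formula fails.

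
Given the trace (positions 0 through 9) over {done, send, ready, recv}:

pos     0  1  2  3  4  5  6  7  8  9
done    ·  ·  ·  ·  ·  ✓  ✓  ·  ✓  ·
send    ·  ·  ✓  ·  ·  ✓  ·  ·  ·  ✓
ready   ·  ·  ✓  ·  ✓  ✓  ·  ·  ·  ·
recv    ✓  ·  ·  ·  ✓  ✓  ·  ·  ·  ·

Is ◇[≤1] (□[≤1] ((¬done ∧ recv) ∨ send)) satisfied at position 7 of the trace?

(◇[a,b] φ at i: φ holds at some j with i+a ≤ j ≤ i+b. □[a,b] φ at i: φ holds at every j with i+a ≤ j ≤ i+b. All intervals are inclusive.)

Check □[≤1] ((¬done ∧ recv) ∨ send) at each j in [7,8]:
  j=7: fails at 7
  j=8: fails at 8
No position in the window satisfies it → formula fails.

False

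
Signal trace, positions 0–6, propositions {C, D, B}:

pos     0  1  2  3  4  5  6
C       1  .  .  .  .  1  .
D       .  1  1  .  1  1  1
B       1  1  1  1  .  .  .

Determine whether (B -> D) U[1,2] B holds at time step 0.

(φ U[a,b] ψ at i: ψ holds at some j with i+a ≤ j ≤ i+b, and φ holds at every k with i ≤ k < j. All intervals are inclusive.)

No

Need some j in [1,2] with B, and (B -> D) at every k in [0,j-1].
  j=1: B holds, but (B -> D) fails at k=0 → not this j.
  j=2: B holds, but (B -> D) fails at k=0 → not this j.
No j in the window works → until fails.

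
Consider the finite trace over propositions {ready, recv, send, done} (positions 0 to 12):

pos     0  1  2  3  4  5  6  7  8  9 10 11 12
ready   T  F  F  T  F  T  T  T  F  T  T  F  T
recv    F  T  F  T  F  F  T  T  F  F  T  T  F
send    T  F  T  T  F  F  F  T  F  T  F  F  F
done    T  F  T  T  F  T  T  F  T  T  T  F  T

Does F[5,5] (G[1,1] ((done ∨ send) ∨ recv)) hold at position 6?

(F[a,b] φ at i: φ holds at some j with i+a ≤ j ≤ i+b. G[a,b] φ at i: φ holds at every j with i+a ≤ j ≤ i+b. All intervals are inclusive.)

Holds

Check G[1,1] ((done ∨ send) ∨ recv) at each j in [11,11]:
  j=11: holds on [12,12]
Found at j=11 → formula holds.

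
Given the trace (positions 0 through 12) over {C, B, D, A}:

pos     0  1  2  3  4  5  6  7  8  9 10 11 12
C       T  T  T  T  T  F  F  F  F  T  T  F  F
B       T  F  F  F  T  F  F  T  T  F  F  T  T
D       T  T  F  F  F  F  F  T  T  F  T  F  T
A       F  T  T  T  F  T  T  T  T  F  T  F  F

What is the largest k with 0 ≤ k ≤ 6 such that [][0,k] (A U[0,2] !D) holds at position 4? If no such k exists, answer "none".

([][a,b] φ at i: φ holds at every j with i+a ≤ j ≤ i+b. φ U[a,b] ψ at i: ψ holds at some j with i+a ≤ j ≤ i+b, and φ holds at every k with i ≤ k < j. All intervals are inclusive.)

(A U[0,2] !D) must hold from j=4 onward; find where it first fails.
  j=4: holds
  j=5: holds
  j=6: holds
  j=7: holds
  j=8: holds
  j=9: holds
  j=10: holds
Holds through j=10; largest k = 6.

6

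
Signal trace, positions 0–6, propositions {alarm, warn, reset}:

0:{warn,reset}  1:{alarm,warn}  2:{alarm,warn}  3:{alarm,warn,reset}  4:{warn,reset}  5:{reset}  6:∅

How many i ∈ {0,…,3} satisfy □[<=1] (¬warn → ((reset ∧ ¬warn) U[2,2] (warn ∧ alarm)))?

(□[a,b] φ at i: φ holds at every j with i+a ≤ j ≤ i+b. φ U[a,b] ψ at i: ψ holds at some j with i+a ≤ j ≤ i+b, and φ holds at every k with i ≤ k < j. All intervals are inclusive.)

Evaluate at each i in [0,3]:
  i=0: ✓ (all of [0,1])
  i=1: ✓ (all of [1,2])
  i=2: ✓ (all of [2,3])
  i=3: ✓ (all of [3,4])
Positions where it holds: {0, 1, 2, 3} → 4.

4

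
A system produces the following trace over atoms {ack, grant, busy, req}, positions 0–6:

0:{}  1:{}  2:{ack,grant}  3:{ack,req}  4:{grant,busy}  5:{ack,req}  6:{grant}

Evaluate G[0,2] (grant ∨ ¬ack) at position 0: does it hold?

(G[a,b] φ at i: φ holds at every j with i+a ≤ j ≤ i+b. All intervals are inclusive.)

Check (grant ∨ ¬ack) at every j in [0,2]:
  j=0: true
  j=1: true
  j=2: true
All positions satisfy it → formula holds.

Holds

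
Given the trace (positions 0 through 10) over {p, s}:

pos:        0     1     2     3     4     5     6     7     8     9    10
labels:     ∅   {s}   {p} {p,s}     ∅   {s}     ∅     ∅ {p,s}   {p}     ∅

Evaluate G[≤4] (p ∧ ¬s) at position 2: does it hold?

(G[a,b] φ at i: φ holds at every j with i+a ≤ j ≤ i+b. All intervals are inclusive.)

Check (p ∧ ¬s) at every j in [2,6]:
  j=2: true
  j=3: false
  j=4: false
  j=5: false
  j=6: false
Fails at j=3 → formula fails.

False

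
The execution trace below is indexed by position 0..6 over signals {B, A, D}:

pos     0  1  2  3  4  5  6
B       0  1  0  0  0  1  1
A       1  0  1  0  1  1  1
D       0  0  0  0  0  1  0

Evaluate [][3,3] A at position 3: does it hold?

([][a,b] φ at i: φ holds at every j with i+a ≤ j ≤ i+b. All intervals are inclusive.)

Check A at every j in [6,6]:
  j=6: true
All positions satisfy it → formula holds.

Holds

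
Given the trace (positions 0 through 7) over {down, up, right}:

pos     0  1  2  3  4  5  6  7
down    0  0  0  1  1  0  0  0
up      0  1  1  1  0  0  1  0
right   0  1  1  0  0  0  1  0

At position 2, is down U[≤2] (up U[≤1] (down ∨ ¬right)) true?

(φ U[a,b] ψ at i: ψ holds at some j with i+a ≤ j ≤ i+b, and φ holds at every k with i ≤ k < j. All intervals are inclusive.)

Yes

Need some j in [2,4] with (up U[≤1] (down ∨ ¬right)), and down at every k in [2,j-1].
  j=2: (up U[≤1] (down ∨ ¬right)) holds; no prefix to check → satisfied.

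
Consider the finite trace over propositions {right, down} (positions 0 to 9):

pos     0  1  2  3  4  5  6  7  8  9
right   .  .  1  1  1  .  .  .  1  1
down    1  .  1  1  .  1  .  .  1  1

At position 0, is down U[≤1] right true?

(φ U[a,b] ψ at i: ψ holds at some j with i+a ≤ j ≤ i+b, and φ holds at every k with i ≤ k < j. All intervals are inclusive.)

Need some j in [0,1] with right, and down at every k in [0,j-1].
  j=0: right false.
  j=1: right false.
No j in the window works → until fails.

False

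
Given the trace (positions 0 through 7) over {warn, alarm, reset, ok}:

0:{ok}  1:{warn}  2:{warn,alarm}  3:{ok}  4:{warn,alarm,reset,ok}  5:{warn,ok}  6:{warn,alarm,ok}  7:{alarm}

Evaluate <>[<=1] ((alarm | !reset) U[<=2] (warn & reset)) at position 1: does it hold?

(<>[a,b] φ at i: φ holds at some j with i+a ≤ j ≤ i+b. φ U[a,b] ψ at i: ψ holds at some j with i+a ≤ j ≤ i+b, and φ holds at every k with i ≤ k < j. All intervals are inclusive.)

Holds

Check ((alarm | !reset) U[<=2] (warn & reset)) at each j in [1,2]:
  j=1: fails
  j=2: holds
Found at j=2 → formula holds.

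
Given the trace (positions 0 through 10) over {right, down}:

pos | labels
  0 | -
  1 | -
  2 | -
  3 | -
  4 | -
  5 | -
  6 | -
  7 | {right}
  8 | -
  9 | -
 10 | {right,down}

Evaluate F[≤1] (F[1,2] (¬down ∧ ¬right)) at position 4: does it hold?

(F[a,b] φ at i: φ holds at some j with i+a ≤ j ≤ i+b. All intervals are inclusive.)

Check F[1,2] (¬down ∧ ¬right) at each j in [4,5]:
  j=4: holds (witness at 5)
  j=5: holds (witness at 6)
Found at j=4 → formula holds.

True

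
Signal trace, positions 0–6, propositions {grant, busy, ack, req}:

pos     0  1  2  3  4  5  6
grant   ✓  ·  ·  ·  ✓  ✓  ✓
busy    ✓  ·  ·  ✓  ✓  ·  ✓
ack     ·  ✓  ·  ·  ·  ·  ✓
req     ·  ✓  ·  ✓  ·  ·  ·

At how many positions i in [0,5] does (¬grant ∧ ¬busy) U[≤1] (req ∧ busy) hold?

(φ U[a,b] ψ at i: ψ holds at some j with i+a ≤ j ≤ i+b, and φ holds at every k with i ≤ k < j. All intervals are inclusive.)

2

Evaluate at each i in [0,5]:
  i=0: ✗ (no rhs in [0,1])
  i=1: ✗ (no rhs in [1,2])
  i=2: ✓ (rhs at j=3; lhs holds on [2,2])
  i=3: ✓ (rhs at j=3)
  i=4: ✗ (no rhs in [4,5])
  i=5: ✗ (no rhs in [5,6])
Positions where it holds: {2, 3} → 2.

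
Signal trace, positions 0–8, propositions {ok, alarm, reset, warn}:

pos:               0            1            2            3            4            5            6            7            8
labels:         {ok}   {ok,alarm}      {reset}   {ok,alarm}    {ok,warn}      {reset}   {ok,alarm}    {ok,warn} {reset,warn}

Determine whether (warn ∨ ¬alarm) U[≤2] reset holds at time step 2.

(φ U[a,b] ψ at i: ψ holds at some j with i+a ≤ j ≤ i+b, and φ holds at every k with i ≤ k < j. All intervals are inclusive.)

Need some j in [2,4] with reset, and (warn ∨ ¬alarm) at every k in [2,j-1].
  j=2: reset holds; no prefix to check → satisfied.

Yes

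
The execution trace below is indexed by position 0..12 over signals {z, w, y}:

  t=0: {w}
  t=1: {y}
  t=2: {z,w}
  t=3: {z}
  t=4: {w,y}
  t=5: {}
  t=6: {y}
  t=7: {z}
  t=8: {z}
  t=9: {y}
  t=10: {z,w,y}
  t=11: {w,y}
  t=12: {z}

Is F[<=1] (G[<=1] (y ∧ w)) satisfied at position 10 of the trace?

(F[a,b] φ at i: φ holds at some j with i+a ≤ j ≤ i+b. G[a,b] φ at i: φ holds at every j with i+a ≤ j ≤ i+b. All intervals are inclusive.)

Yes

Check G[<=1] (y ∧ w) at each j in [10,11]:
  j=10: holds on [10,11]
  j=11: fails at 12
Found at j=10 → formula holds.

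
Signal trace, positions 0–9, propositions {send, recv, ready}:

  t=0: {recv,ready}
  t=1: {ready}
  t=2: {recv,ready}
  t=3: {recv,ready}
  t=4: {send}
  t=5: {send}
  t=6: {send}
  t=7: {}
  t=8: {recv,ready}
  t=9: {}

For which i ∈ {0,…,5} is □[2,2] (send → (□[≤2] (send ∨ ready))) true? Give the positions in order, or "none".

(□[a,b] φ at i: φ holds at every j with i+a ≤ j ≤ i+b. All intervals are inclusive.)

0, 1, 2, 5

Evaluate at each i in [0,5]:
  i=0: ✓ (all of [2,2])
  i=1: ✓ (all of [3,3])
  i=2: ✓ (all of [4,4])
  i=3: ✗ (fails at j=5)
  i=4: ✗ (fails at j=6)
  i=5: ✓ (all of [7,7])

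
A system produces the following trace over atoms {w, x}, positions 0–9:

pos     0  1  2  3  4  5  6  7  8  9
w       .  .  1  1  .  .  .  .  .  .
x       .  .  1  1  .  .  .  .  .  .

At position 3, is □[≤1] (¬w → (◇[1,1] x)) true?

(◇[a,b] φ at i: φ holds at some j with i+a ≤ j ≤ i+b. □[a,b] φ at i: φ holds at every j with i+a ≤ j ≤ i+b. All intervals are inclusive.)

Does not hold

Check (¬w → (◇[1,1] x)) at every j in [3,4]:
  j=3: antecedent false → ✓
  j=4: antecedent true; consequent fails (none in [5,5]) → ✗
Fails at j=4 → formula fails.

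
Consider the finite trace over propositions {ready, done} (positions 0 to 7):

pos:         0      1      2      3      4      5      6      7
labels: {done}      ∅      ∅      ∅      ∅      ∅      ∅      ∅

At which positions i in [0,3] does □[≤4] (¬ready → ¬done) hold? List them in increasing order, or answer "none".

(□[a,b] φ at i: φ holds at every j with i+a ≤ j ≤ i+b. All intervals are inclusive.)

1, 2, 3

Evaluate at each i in [0,3]:
  i=0: ✗ (fails at j=0)
  i=1: ✓ (all of [1,5])
  i=2: ✓ (all of [2,6])
  i=3: ✓ (all of [3,7])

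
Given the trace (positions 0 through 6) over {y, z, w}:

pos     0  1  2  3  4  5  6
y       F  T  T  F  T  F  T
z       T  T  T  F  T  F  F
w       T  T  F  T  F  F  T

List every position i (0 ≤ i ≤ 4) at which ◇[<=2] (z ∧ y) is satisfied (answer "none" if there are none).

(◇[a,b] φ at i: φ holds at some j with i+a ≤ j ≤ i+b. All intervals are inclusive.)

Evaluate at each i in [0,4]:
  i=0: ✓ (witness j=1)
  i=1: ✓ (witness j=1)
  i=2: ✓ (witness j=2)
  i=3: ✓ (witness j=4)
  i=4: ✓ (witness j=4)

0, 1, 2, 3, 4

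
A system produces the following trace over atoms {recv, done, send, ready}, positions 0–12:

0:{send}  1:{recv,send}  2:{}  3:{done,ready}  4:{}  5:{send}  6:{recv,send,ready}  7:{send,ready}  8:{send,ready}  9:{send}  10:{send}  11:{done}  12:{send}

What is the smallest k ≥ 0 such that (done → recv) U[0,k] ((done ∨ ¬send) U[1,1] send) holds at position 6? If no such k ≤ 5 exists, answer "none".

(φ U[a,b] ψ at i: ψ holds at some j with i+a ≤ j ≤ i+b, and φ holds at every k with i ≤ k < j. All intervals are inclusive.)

5

Need earliest j ≥ 6 with ((done ∨ ¬send) U[1,1] send), and (done → recv) at every k in [6,j-1].
  j=6: rhs fails.
  j=7: rhs fails.
  j=8: rhs fails.
  j=9: rhs fails.
  j=10: rhs fails.
  j=11: rhs holds; lhs holds on [6,10]. k = 5.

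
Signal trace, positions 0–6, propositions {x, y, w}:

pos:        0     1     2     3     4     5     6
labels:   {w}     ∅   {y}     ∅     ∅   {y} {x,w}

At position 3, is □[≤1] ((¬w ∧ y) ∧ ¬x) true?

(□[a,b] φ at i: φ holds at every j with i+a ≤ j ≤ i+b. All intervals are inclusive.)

Check ((¬w ∧ y) ∧ ¬x) at every j in [3,4]:
  j=3: false
  j=4: false
Fails at j=3 → formula fails.

Does not hold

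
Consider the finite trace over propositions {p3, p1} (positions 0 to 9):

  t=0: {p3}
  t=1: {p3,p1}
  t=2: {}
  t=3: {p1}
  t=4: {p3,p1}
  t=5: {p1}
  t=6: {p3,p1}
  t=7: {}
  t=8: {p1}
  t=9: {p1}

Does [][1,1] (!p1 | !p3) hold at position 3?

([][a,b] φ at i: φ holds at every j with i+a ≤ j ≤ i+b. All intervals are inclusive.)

Check (!p1 | !p3) at every j in [4,4]:
  j=4: false
Fails at j=4 → formula fails.

False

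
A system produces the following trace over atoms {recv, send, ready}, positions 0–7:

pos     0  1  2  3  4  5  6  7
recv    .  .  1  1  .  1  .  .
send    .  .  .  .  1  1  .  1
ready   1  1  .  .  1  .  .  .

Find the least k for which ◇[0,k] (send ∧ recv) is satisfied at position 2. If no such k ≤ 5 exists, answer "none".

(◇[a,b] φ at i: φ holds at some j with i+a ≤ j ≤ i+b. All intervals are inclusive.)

Scan j = 2,3,… for (send ∧ recv):
  j=2: fails
  j=3: fails
  j=4: fails
  j=5: holds
First hit at j=5, so smallest k = 5-2 = 3.

3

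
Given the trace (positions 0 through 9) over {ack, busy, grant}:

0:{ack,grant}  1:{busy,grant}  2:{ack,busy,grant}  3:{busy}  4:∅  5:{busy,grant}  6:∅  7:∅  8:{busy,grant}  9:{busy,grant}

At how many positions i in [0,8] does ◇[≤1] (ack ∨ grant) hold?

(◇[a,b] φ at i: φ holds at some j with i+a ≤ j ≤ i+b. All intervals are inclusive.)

7

Evaluate at each i in [0,8]:
  i=0: ✓ (witness j=0)
  i=1: ✓ (witness j=1)
  i=2: ✓ (witness j=2)
  i=3: ✗ (none in [3,4])
  i=4: ✓ (witness j=5)
  i=5: ✓ (witness j=5)
  i=6: ✗ (none in [6,7])
  i=7: ✓ (witness j=8)
  i=8: ✓ (witness j=8)
Positions where it holds: {0, 1, 2, 4, 5, 7, 8} → 7.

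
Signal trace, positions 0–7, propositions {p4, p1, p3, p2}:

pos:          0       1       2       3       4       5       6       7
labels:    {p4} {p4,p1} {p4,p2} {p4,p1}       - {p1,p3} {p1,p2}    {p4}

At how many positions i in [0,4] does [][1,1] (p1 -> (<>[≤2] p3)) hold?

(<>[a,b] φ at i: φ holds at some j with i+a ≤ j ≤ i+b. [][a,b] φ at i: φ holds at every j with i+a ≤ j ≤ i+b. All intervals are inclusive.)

Evaluate at each i in [0,4]:
  i=0: ✗ (fails at j=1)
  i=1: ✓ (all of [2,2])
  i=2: ✓ (all of [3,3])
  i=3: ✓ (all of [4,4])
  i=4: ✓ (all of [5,5])
Positions where it holds: {1, 2, 3, 4} → 4.

4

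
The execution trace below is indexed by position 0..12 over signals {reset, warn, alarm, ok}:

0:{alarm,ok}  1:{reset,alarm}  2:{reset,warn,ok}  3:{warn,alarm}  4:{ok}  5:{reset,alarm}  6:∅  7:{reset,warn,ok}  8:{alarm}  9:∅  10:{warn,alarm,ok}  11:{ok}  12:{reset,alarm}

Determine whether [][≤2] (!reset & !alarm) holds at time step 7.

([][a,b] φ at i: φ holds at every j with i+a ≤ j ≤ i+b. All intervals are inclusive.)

Does not hold

Check (!reset & !alarm) at every j in [7,9]:
  j=7: false
  j=8: false
  j=9: true
Fails at j=7 → formula fails.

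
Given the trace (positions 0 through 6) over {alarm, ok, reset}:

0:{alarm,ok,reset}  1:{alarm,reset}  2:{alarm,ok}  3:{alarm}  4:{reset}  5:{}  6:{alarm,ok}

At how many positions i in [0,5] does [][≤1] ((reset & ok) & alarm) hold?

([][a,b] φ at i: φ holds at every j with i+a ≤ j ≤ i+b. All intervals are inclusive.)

Evaluate at each i in [0,5]:
  i=0: ✗ (fails at j=1)
  i=1: ✗ (fails at j=1)
  i=2: ✗ (fails at j=2)
  i=3: ✗ (fails at j=3)
  i=4: ✗ (fails at j=4)
  i=5: ✗ (fails at j=5)
Positions where it holds: {} → 0.

0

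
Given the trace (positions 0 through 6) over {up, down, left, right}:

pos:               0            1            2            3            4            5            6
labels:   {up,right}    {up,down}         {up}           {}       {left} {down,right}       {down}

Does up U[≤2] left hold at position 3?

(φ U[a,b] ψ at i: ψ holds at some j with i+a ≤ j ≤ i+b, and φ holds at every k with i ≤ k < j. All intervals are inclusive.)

Need some j in [3,5] with left, and up at every k in [3,j-1].
  j=3: left false.
  j=4: left holds, but up fails at k=3 → not this j.
  j=5: left false.
No j in the window works → until fails.

No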